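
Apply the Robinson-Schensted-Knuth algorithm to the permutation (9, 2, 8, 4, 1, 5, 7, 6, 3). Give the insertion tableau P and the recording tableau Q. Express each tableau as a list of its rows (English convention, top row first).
Insert each entry of the permutation into P by Schensted row insertion, recording in Q the position of each new cell.

Insert 9: appended to row 1. P = [[9]].
Insert 2: 2 bumps 9 from row 1; 9 starts row 2. P = [[2], [9]].
Insert 8: appended to row 1. P = [[2, 8], [9]].
Insert 4: 4 bumps 8 from row 1; 8 bumps 9 from row 2; 9 starts row 3. P = [[2, 4], [8], [9]].
Insert 1: 1 bumps 2 from row 1; 2 bumps 8 from row 2; 8 bumps 9 from row 3; 9 starts row 4. P = [[1, 4], [2], [8], [9]].
Insert 5: appended to row 1. P = [[1, 4, 5], [2], [8], [9]].
Insert 7: appended to row 1. P = [[1, 4, 5, 7], [2], [8], [9]].
Insert 6: 6 bumps 7 from row 1; 7 appends to row 2. P = [[1, 4, 5, 6], [2, 7], [8], [9]].
Insert 3: 3 bumps 4 from row 1; 4 bumps 7 from row 2; 7 bumps 8 from row 3; 8 bumps 9 from row 4; 9 starts row 5. P = [[1, 3, 5, 6], [2, 4], [7], [8], [9]].

So P = [[1, 3, 5, 6], [2, 4], [7], [8], [9]], Q = [[1, 3, 6, 7], [2, 8], [4], [5], [9]].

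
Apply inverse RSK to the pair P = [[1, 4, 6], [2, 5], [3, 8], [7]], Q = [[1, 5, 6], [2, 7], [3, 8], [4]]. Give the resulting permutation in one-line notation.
Reverse the RSK construction: for i from n down to 1, find the cell of Q containing i, remove the entry at that cell from P, and reverse-bump it up through P; the value ejected from row 1 is w(i).

Step i=8: Q has 8 at row 3, column 2; remove 8 from row 3 of P and reverse-bump: 8 enters row 2 and ejects 5; 5 enters row 1 and ejects 4. So w(8) = 4. P is now [[1, 5, 6], [2, 8], [3], [7]].
Step i=7: Q has 7 at row 2, column 2; remove 8 from row 2 of P and reverse-bump: 8 enters row 1 and ejects 6. So w(7) = 6. P is now [[1, 5, 8], [2], [3], [7]].
Step i=6: Q has 6 at row 1, column 3; remove that cell from P, ejecting 8. So w(6) = 8. P is now [[1, 5], [2], [3], [7]].
Step i=5: Q has 5 at row 1, column 2; remove that cell from P, ejecting 5. So w(5) = 5. P is now [[1], [2], [3], [7]].
Step i=4: Q has 4 at row 4, column 1; remove 7 from row 4 of P and reverse-bump: 7 enters row 3 and ejects 3; 3 enters row 2 and ejects 2; 2 enters row 1 and ejects 1. So w(4) = 1. P is now [[2], [3], [7]].
Step i=3: Q has 3 at row 3, column 1; remove 7 from row 3 of P and reverse-bump: 7 enters row 2 and ejects 3; 3 enters row 1 and ejects 2. So w(3) = 2. P is now [[3], [7]].
Step i=2: Q has 2 at row 2, column 1; remove 7 from row 2 of P and reverse-bump: 7 enters row 1 and ejects 3. So w(2) = 3. P is now [[7]].
Step i=1: Q has 1 at row 1, column 1; remove that cell from P, ejecting 7. So w(1) = 7. P is now [].

So w = 7 3 2 1 5 8 6 4.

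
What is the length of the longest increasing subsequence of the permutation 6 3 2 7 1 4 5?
3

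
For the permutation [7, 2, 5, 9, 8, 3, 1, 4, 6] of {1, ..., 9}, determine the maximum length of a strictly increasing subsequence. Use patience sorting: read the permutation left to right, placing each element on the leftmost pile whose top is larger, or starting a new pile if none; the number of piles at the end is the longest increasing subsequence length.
7: new pile. tops = [7]
2: onto pile 1 (replacing 7). tops = [2]
5: new pile. tops = [2, 5]
9: new pile. tops = [2, 5, 9]
8: onto pile 3 (replacing 9). tops = [2, 5, 8]
3: onto pile 2 (replacing 5). tops = [2, 3, 8]
1: onto pile 1 (replacing 2). tops = [1, 3, 8]
4: onto pile 3 (replacing 8). tops = [1, 3, 4]
6: new pile. tops = [1, 3, 4, 6]

4 piles, so the longest increasing subsequence has length 4.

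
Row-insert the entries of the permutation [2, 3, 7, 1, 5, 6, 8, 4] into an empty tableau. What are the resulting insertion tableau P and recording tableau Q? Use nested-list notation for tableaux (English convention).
Insert each entry of the permutation into P by Schensted row insertion, recording in Q the position of each new cell.

Insert 2: appended to row 1. P = [[2]].
Insert 3: appended to row 1. P = [[2, 3]].
Insert 7: appended to row 1. P = [[2, 3, 7]].
Insert 1: 1 bumps 2 from row 1; 2 starts row 2. P = [[1, 3, 7], [2]].
Insert 5: 5 bumps 7 from row 1; 7 appends to row 2. P = [[1, 3, 5], [2, 7]].
Insert 6: appended to row 1. P = [[1, 3, 5, 6], [2, 7]].
Insert 8: appended to row 1. P = [[1, 3, 5, 6, 8], [2, 7]].
Insert 4: 4 bumps 5 from row 1; 5 bumps 7 from row 2; 7 starts row 3. P = [[1, 3, 4, 6, 8], [2, 5], [7]].

So P = [[1, 3, 4, 6, 8], [2, 5], [7]], Q = [[1, 2, 3, 6, 7], [4, 5], [8]].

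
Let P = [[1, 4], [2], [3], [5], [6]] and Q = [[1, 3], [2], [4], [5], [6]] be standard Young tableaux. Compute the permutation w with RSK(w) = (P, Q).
Reverse the RSK construction: for i from n down to 1, find the cell of Q containing i, remove the entry at that cell from P, and reverse-bump it up through P; the value ejected from row 1 is w(i).

Step i=6: Q has 6 at row 5, column 1; remove 6 from row 5 of P and reverse-bump: 6 enters row 4 and ejects 5; 5 enters row 3 and ejects 3; 3 enters row 2 and ejects 2; 2 enters row 1 and ejects 1. So w(6) = 1. P is now [[2, 4], [3], [5], [6]].
Step i=5: Q has 5 at row 4, column 1; remove 6 from row 4 of P and reverse-bump: 6 enters row 3 and ejects 5; 5 enters row 2 and ejects 3; 3 enters row 1 and ejects 2. So w(5) = 2. P is now [[3, 4], [5], [6]].
Step i=4: Q has 4 at row 3, column 1; remove 6 from row 3 of P and reverse-bump: 6 enters row 2 and ejects 5; 5 enters row 1 and ejects 4. So w(4) = 4. P is now [[3, 5], [6]].
Step i=3: Q has 3 at row 1, column 2; remove that cell from P, ejecting 5. So w(3) = 5. P is now [[3], [6]].
Step i=2: Q has 2 at row 2, column 1; remove 6 from row 2 of P and reverse-bump: 6 enters row 1 and ejects 3. So w(2) = 3. P is now [[6]].
Step i=1: Q has 1 at row 1, column 1; remove that cell from P, ejecting 6. So w(1) = 6. P is now [].

So w = 6 3 5 4 2 1.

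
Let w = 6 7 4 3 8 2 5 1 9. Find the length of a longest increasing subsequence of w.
4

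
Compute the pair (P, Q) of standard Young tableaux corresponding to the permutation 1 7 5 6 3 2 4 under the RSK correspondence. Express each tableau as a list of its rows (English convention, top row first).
P = [[1, 2, 4], [3, 6], [5], [7]], Q = [[1, 2, 4], [3, 7], [5], [6]]

Insert each entry of the permutation into P by Schensted row insertion, recording in Q the position of each new cell.

Insert 1: appended to row 1. P = [[1]].
Insert 7: appended to row 1. P = [[1, 7]].
Insert 5: 5 bumps 7 from row 1; 7 starts row 2. P = [[1, 5], [7]].
Insert 6: appended to row 1. P = [[1, 5, 6], [7]].
Insert 3: 3 bumps 5 from row 1; 5 bumps 7 from row 2; 7 starts row 3. P = [[1, 3, 6], [5], [7]].
Insert 2: 2 bumps 3 from row 1; 3 bumps 5 from row 2; 5 bumps 7 from row 3; 7 starts row 4. P = [[1, 2, 6], [3], [5], [7]].
Insert 4: 4 bumps 6 from row 1; 6 appends to row 2. P = [[1, 2, 4], [3, 6], [5], [7]].

So P = [[1, 2, 4], [3, 6], [5], [7]], Q = [[1, 2, 4], [3, 7], [5], [6]].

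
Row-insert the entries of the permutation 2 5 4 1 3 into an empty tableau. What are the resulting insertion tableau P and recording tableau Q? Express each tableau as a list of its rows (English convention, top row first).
Insert each entry of the permutation into P by Schensted row insertion, recording in Q the position of each new cell.

Insert 2: appended to row 1. P = [[2]], Q = [[1]].
Insert 5: appended to row 1. P = [[2, 5]], Q = [[1, 2]].
Insert 4: 4 bumps 5 from row 1; 5 starts row 2. P = [[2, 4], [5]], Q = [[1, 2], [3]].
Insert 1: 1 bumps 2 from row 1; 2 bumps 5 from row 2; 5 starts row 3. P = [[1, 4], [2], [5]], Q = [[1, 2], [3], [4]].
Insert 3: 3 bumps 4 from row 1; 4 appends to row 2. P = [[1, 3], [2, 4], [5]], Q = [[1, 2], [3, 5], [4]].

So P = [[1, 3], [2, 4], [5]], Q = [[1, 2], [3, 5], [4]].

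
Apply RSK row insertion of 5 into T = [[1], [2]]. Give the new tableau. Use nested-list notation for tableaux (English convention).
5 is larger than every entry of row 1, so it is appended to row 1. The new tableau is [[1, 5], [2]].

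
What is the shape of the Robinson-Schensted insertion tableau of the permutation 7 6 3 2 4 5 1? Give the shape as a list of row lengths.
[3, 1, 1, 1, 1]

Row-insert each entry into an empty tableau.

After inserting 7: P = [[7]].
After inserting 6: P = [[6], [7]].
After inserting 3: P = [[3], [6], [7]].
After inserting 2: P = [[2], [3], [6], [7]].
After inserting 4: P = [[2, 4], [3], [6], [7]].
After inserting 5: P = [[2, 4, 5], [3], [6], [7]].
After inserting 1: P = [[1, 4, 5], [2], [3], [6], [7]].

The final insertion tableau P = [[1, 4, 5], [2], [3], [6], [7]] has shape [3, 1, 1, 1, 1].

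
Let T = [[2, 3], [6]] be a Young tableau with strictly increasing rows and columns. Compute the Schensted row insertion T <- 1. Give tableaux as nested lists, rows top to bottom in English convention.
[[1, 3], [2], [6]]

In row 1, 1 replaces 2 (the leftmost entry greater than 1); 2 is bumped to row 2. In row 2, 2 replaces 6 (the leftmost entry greater than 2); 6 is bumped to row 3. 6 starts a new row 3. The new tableau is [[1, 3], [2], [6]].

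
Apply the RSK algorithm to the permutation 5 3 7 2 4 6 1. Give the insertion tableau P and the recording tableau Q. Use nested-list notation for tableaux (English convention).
P = [[1, 4, 6], [2, 7], [3], [5]], Q = [[1, 3, 6], [2, 5], [4], [7]]

Insert each entry of the permutation into P by Schensted row insertion, recording in Q the position of each new cell.

After inserting 5: P = [[5]].
After inserting 3: P = [[3], [5]].
After inserting 7: P = [[3, 7], [5]].
After inserting 2: P = [[2, 7], [3], [5]].
After inserting 4: P = [[2, 4], [3, 7], [5]].
After inserting 6: P = [[2, 4, 6], [3, 7], [5]].
After inserting 1: P = [[1, 4, 6], [2, 7], [3], [5]].

So P = [[1, 4, 6], [2, 7], [3], [5]], Q = [[1, 3, 6], [2, 5], [4], [7]].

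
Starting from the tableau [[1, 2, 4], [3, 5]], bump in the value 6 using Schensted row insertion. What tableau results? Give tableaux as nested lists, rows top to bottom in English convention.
[[1, 2, 4, 6], [3, 5]]

6 is larger than every entry of row 1, so it is appended to row 1. The new tableau is [[1, 2, 4, 6], [3, 5]].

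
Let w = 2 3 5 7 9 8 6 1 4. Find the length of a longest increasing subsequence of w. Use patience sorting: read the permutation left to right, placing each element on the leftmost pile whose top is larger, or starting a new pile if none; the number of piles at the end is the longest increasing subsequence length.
2: new pile. tops = [2]
3: new pile. tops = [2, 3]
5: new pile. tops = [2, 3, 5]
7: new pile. tops = [2, 3, 5, 7]
9: new pile. tops = [2, 3, 5, 7, 9]
8: onto pile 5 (replacing 9). tops = [2, 3, 5, 7, 8]
6: onto pile 4 (replacing 7). tops = [2, 3, 5, 6, 8]
1: onto pile 1 (replacing 2). tops = [1, 3, 5, 6, 8]
4: onto pile 3 (replacing 5). tops = [1, 3, 4, 6, 8]

5 piles, so the longest increasing subsequence has length 5.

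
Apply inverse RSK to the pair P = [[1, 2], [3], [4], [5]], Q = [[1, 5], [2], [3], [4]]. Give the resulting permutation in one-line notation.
Reverse the RSK construction: for i from n down to 1, find the cell of Q containing i, remove the entry at that cell from P, and reverse-bump it up through P; the value ejected from row 1 is w(i).

Step i=5: Q has 5 at row 1, column 2; remove that cell from P, ejecting 2. So w(5) = 2. P is now [[1], [3], [4], [5]].
Step i=4: Q has 4 at row 4, column 1; remove 5 from row 4 of P and reverse-bump: 5 enters row 3 and ejects 4; 4 enters row 2 and ejects 3; 3 enters row 1 and ejects 1. So w(4) = 1. P is now [[3], [4], [5]].
Step i=3: Q has 3 at row 3, column 1; remove 5 from row 3 of P and reverse-bump: 5 enters row 2 and ejects 4; 4 enters row 1 and ejects 3. So w(3) = 3. P is now [[4], [5]].
Step i=2: Q has 2 at row 2, column 1; remove 5 from row 2 of P and reverse-bump: 5 enters row 1 and ejects 4. So w(2) = 4. P is now [[5]].
Step i=1: Q has 1 at row 1, column 1; remove that cell from P, ejecting 5. So w(1) = 5. P is now [].

So w = 5 4 3 1 2.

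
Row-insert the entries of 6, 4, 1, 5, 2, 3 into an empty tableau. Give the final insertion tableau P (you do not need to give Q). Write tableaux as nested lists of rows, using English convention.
Insert 6: appended to row 1. P = [[6]].
Insert 4: 4 bumps 6 from row 1; 6 starts row 2. P = [[4], [6]].
Insert 1: 1 bumps 4 from row 1; 4 bumps 6 from row 2; 6 starts row 3. P = [[1], [4], [6]].
Insert 5: appended to row 1. P = [[1, 5], [4], [6]].
Insert 2: 2 bumps 5 from row 1; 5 appends to row 2. P = [[1, 2], [4, 5], [6]].
Insert 3: appended to row 1. P = [[1, 2, 3], [4, 5], [6]].

So P = [[1, 2, 3], [4, 5], [6]].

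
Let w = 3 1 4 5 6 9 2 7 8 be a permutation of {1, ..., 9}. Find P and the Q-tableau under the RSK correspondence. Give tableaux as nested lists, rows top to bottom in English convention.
Insert each entry of the permutation into P by Schensted row insertion, recording in Q the position of each new cell.

Insert 3: appended to row 1. P = [[3]], Q = [[1]].
Insert 1: 1 bumps 3 from row 1; 3 starts row 2. P = [[1], [3]], Q = [[1], [2]].
Insert 4: appended to row 1. P = [[1, 4], [3]], Q = [[1, 3], [2]].
Insert 5: appended to row 1. P = [[1, 4, 5], [3]], Q = [[1, 3, 4], [2]].
Insert 6: appended to row 1. P = [[1, 4, 5, 6], [3]], Q = [[1, 3, 4, 5], [2]].
Insert 9: appended to row 1. P = [[1, 4, 5, 6, 9], [3]], Q = [[1, 3, 4, 5, 6], [2]].
Insert 2: 2 bumps 4 from row 1; 4 appends to row 2. P = [[1, 2, 5, 6, 9], [3, 4]], Q = [[1, 3, 4, 5, 6], [2, 7]].
Insert 7: 7 bumps 9 from row 1; 9 appends to row 2. P = [[1, 2, 5, 6, 7], [3, 4, 9]], Q = [[1, 3, 4, 5, 6], [2, 7, 8]].
Insert 8: appended to row 1. P = [[1, 2, 5, 6, 7, 8], [3, 4, 9]], Q = [[1, 3, 4, 5, 6, 9], [2, 7, 8]].

So P = [[1, 2, 5, 6, 7, 8], [3, 4, 9]], Q = [[1, 3, 4, 5, 6, 9], [2, 7, 8]].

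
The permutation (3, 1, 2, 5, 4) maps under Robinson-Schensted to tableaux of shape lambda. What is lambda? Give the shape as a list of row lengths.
RSK row insertion gives P = [[1, 2, 4], [3, 5]], which has shape [3, 2].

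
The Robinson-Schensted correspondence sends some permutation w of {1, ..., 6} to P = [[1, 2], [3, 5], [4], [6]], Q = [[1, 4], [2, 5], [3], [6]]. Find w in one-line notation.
Reverse the RSK construction: for i from n down to 1, find the cell of Q containing i, remove the entry at that cell from P, and reverse-bump it up through P; the value ejected from row 1 is w(i).

Step i=6: Q has 6 at row 4, column 1; remove 6 from row 4 of P and reverse-bump: 6 enters row 3 and ejects 4; 4 enters row 2 and ejects 3; 3 enters row 1 and ejects 2. So w(6) = 2. P is now [[1, 3], [4, 5], [6]].
Step i=5: Q has 5 at row 2, column 2; remove 5 from row 2 of P and reverse-bump: 5 enters row 1 and ejects 3. So w(5) = 3. P is now [[1, 5], [4], [6]].
Step i=4: Q has 4 at row 1, column 2; remove that cell from P, ejecting 5. So w(4) = 5. P is now [[1], [4], [6]].
Step i=3: Q has 3 at row 3, column 1; remove 6 from row 3 of P and reverse-bump: 6 enters row 2 and ejects 4; 4 enters row 1 and ejects 1. So w(3) = 1. P is now [[4], [6]].
Step i=2: Q has 2 at row 2, column 1; remove 6 from row 2 of P and reverse-bump: 6 enters row 1 and ejects 4. So w(2) = 4. P is now [[6]].
Step i=1: Q has 1 at row 1, column 1; remove that cell from P, ejecting 6. So w(1) = 6. P is now [].

So w = 6 4 1 5 3 2.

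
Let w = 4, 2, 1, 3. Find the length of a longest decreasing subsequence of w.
3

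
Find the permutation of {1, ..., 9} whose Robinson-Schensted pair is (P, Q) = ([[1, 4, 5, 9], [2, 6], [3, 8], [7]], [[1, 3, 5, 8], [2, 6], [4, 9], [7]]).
Reverse RSK: for i = n, n-1, ..., 1, locate i in Q, remove the corresponding corner cell from P, and reverse-bump its entry up through P; the value ejected from row 1 is w(i).

So w = 7 3 4 2 8 6 1 9 5.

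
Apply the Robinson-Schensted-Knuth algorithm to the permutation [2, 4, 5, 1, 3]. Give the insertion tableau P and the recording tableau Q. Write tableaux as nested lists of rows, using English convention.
Insert each entry of the permutation into P by Schensted row insertion, recording in Q the position of each new cell.

After inserting 2: P = [[2]].
After inserting 4: P = [[2, 4]].
After inserting 5: P = [[2, 4, 5]].
After inserting 1: P = [[1, 4, 5], [2]].
After inserting 3: P = [[1, 3, 5], [2, 4]].

So P = [[1, 3, 5], [2, 4]], Q = [[1, 2, 3], [4, 5]].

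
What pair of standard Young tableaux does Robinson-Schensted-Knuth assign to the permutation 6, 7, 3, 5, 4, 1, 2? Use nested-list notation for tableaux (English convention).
P = [[1, 2], [3, 4], [5, 7], [6]], Q = [[1, 2], [3, 4], [5, 7], [6]]

Insert each entry of the permutation into P by Schensted row insertion, recording in Q the position of each new cell.

After inserting 6: P = [[6]].
After inserting 7: P = [[6, 7]].
After inserting 3: P = [[3, 7], [6]].
After inserting 5: P = [[3, 5], [6, 7]].
After inserting 4: P = [[3, 4], [5, 7], [6]].
After inserting 1: P = [[1, 4], [3, 7], [5], [6]].
After inserting 2: P = [[1, 2], [3, 4], [5, 7], [6]].

So P = [[1, 2], [3, 4], [5, 7], [6]], Q = [[1, 2], [3, 4], [5, 7], [6]].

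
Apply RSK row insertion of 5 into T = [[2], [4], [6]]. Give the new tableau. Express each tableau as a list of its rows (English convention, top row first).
5 is larger than every entry of row 1, so it is appended to row 1. The new tableau is [[2, 5], [4], [6]].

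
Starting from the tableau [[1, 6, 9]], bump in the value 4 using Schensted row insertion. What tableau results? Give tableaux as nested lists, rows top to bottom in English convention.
[[1, 4, 9], [6]]

In row 1, 4 replaces 6 (the leftmost entry greater than 4); 6 is bumped to row 2. 6 starts a new row 2. The new tableau is [[1, 4, 9], [6]].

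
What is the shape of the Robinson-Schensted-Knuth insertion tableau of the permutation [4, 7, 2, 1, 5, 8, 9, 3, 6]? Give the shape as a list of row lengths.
[4, 3, 2]

Row-insert each entry into an empty tableau.

After inserting 4: P = [[4]].
After inserting 7: P = [[4, 7]].
After inserting 2: P = [[2, 7], [4]].
After inserting 1: P = [[1, 7], [2], [4]].
After inserting 5: P = [[1, 5], [2, 7], [4]].
After inserting 8: P = [[1, 5, 8], [2, 7], [4]].
After inserting 9: P = [[1, 5, 8, 9], [2, 7], [4]].
After inserting 3: P = [[1, 3, 8, 9], [2, 5], [4, 7]].
After inserting 6: P = [[1, 3, 6, 9], [2, 5, 8], [4, 7]].

The final insertion tableau P = [[1, 3, 6, 9], [2, 5, 8], [4, 7]] has shape [4, 3, 2].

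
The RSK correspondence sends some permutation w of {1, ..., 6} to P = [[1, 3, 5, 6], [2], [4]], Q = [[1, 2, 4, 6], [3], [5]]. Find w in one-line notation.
Reverse RSK: for i = n, n-1, ..., 1, locate i in Q, remove the corresponding corner cell from P, and reverse-bump its entry up through P; the value ejected from row 1 is w(i).

So w = 2 4 3 5 1 6.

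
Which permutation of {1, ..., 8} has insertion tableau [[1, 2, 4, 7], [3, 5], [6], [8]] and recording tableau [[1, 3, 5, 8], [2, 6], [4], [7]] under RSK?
Reverse the RSK construction: for i from n down to 1, find the cell of Q containing i, remove the entry at that cell from P, and reverse-bump it up through P; the value ejected from row 1 is w(i).

Step i=8: Q has 8 at row 1, column 4; remove that cell from P, ejecting 7. So w(8) = 7. P is now [[1, 2, 4], [3, 5], [6], [8]].
Step i=7: Q has 7 at row 4, column 1; remove 8 from row 4 of P and reverse-bump: 8 enters row 3 and ejects 6; 6 enters row 2 and ejects 5; 5 enters row 1 and ejects 4. So w(7) = 4. P is now [[1, 2, 5], [3, 6], [8]].
Step i=6: Q has 6 at row 2, column 2; remove 6 from row 2 of P and reverse-bump: 6 enters row 1 and ejects 5. So w(6) = 5. P is now [[1, 2, 6], [3], [8]].
Step i=5: Q has 5 at row 1, column 3; remove that cell from P, ejecting 6. So w(5) = 6. P is now [[1, 2], [3], [8]].
Step i=4: Q has 4 at row 3, column 1; remove 8 from row 3 of P and reverse-bump: 8 enters row 2 and ejects 3; 3 enters row 1 and ejects 2. So w(4) = 2. P is now [[1, 3], [8]].
Step i=3: Q has 3 at row 1, column 2; remove that cell from P, ejecting 3. So w(3) = 3. P is now [[1], [8]].
Step i=2: Q has 2 at row 2, column 1; remove 8 from row 2 of P and reverse-bump: 8 enters row 1 and ejects 1. So w(2) = 1. P is now [[8]].
Step i=1: Q has 1 at row 1, column 1; remove that cell from P, ejecting 8. So w(1) = 8. P is now [].

So w = 8 1 3 2 6 5 4 7.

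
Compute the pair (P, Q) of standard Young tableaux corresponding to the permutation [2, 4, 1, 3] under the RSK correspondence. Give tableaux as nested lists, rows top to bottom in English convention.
P = [[1, 3], [2, 4]], Q = [[1, 2], [3, 4]]

Insert each entry of the permutation into P by Schensted row insertion, recording in Q the position of each new cell.

Insert 2: appended to row 1. P = [[2]].
Insert 4: appended to row 1. P = [[2, 4]].
Insert 1: 1 bumps 2 from row 1; 2 starts row 2. P = [[1, 4], [2]].
Insert 3: 3 bumps 4 from row 1; 4 appends to row 2. P = [[1, 3], [2, 4]].

So P = [[1, 3], [2, 4]], Q = [[1, 2], [3, 4]].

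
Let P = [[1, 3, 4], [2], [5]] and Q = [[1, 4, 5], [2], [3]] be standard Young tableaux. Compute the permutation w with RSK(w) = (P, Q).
5 2 1 3 4

Reverse the RSK construction: for i from n down to 1, find the cell of Q containing i, remove the entry at that cell from P, and reverse-bump it up through P; the value ejected from row 1 is w(i).

Step i=5: Q has 5 at row 1, column 3; remove that cell from P, ejecting 4. So w(5) = 4. P is now [[1, 3], [2], [5]].
Step i=4: Q has 4 at row 1, column 2; remove that cell from P, ejecting 3. So w(4) = 3. P is now [[1], [2], [5]].
Step i=3: Q has 3 at row 3, column 1; remove 5 from row 3 of P and reverse-bump: 5 enters row 2 and ejects 2; 2 enters row 1 and ejects 1. So w(3) = 1. P is now [[2], [5]].
Step i=2: Q has 2 at row 2, column 1; remove 5 from row 2 of P and reverse-bump: 5 enters row 1 and ejects 2. So w(2) = 2. P is now [[5]].
Step i=1: Q has 1 at row 1, column 1; remove that cell from P, ejecting 5. So w(1) = 5. P is now [].

So w = 5 2 1 3 4.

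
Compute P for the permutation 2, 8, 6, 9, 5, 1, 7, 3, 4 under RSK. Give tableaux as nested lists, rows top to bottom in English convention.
After inserting 2: P = [[2]].
After inserting 8: P = [[2, 8]].
After inserting 6: P = [[2, 6], [8]].
After inserting 9: P = [[2, 6, 9], [8]].
After inserting 5: P = [[2, 5, 9], [6], [8]].
After inserting 1: P = [[1, 5, 9], [2], [6], [8]].
After inserting 7: P = [[1, 5, 7], [2, 9], [6], [8]].
After inserting 3: P = [[1, 3, 7], [2, 5], [6, 9], [8]].
After inserting 4: P = [[1, 3, 4], [2, 5, 7], [6, 9], [8]].

So P = [[1, 3, 4], [2, 5, 7], [6, 9], [8]].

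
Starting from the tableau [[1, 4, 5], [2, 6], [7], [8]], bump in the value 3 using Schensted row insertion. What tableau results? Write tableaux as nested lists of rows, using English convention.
In row 1, 3 replaces 4 (the leftmost entry greater than 3); 4 is bumped to row 2. In row 2, 4 replaces 6 (the leftmost entry greater than 4); 6 is bumped to row 3. In row 3, 6 replaces 7 (the leftmost entry greater than 6); 7 is bumped to row 4. In row 4, 7 replaces 8 (the leftmost entry greater than 7); 8 is bumped to row 5. 8 starts a new row 5. The new tableau is [[1, 3, 5], [2, 4], [6], [7], [8]].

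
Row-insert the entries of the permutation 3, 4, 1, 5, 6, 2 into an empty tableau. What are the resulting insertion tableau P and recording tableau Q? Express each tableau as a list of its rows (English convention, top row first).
P = [[1, 2, 5, 6], [3, 4]], Q = [[1, 2, 4, 5], [3, 6]]

Insert each entry of the permutation into P by Schensted row insertion, recording in Q the position of each new cell.

Insert 3: appended to row 1. P = [[3]].
Insert 4: appended to row 1. P = [[3, 4]].
Insert 1: 1 bumps 3 from row 1; 3 starts row 2. P = [[1, 4], [3]].
Insert 5: appended to row 1. P = [[1, 4, 5], [3]].
Insert 6: appended to row 1. P = [[1, 4, 5, 6], [3]].
Insert 2: 2 bumps 4 from row 1; 4 appends to row 2. P = [[1, 2, 5, 6], [3, 4]].

So P = [[1, 2, 5, 6], [3, 4]], Q = [[1, 2, 4, 5], [3, 6]].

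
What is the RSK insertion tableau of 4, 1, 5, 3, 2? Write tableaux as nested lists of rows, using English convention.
Insert 4: appended to row 1. P = [[4]].
Insert 1: 1 bumps 4 from row 1; 4 starts row 2. P = [[1], [4]].
Insert 5: appended to row 1. P = [[1, 5], [4]].
Insert 3: 3 bumps 5 from row 1; 5 appends to row 2. P = [[1, 3], [4, 5]].
Insert 2: 2 bumps 3 from row 1; 3 bumps 4 from row 2; 4 starts row 3. P = [[1, 2], [3, 5], [4]].

So P = [[1, 2], [3, 5], [4]].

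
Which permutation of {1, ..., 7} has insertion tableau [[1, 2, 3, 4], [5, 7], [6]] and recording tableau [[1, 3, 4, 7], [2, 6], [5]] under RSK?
Reverse the RSK construction: for i from n down to 1, find the cell of Q containing i, remove the entry at that cell from P, and reverse-bump it up through P; the value ejected from row 1 is w(i).

Step i=7: Q has 7 at row 1, column 4; remove that cell from P, ejecting 4. So w(7) = 4. P is now [[1, 2, 3], [5, 7], [6]].
Step i=6: Q has 6 at row 2, column 2; remove 7 from row 2 of P and reverse-bump: 7 enters row 1 and ejects 3. So w(6) = 3. P is now [[1, 2, 7], [5], [6]].
Step i=5: Q has 5 at row 3, column 1; remove 6 from row 3 of P and reverse-bump: 6 enters row 2 and ejects 5; 5 enters row 1 and ejects 2. So w(5) = 2. P is now [[1, 5, 7], [6]].
Step i=4: Q has 4 at row 1, column 3; remove that cell from P, ejecting 7. So w(4) = 7. P is now [[1, 5], [6]].
Step i=3: Q has 3 at row 1, column 2; remove that cell from P, ejecting 5. So w(3) = 5. P is now [[1], [6]].
Step i=2: Q has 2 at row 2, column 1; remove 6 from row 2 of P and reverse-bump: 6 enters row 1 and ejects 1. So w(2) = 1. P is now [[6]].
Step i=1: Q has 1 at row 1, column 1; remove that cell from P, ejecting 6. So w(1) = 6. P is now [].

So w = 6 1 5 7 2 3 4.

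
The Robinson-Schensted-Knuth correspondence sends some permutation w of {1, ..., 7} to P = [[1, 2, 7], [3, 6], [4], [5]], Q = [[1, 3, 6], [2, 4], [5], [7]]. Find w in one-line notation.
Reverse RSK: for i = n, n-1, ..., 1, locate i in Q, remove the corresponding corner cell from P, and reverse-bump its entry up through P; the value ejected from row 1 is w(i).

So w = 5 1 6 4 3 7 2.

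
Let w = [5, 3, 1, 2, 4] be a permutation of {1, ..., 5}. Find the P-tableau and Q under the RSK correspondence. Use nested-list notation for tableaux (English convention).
P = [[1, 2, 4], [3], [5]], Q = [[1, 4, 5], [2], [3]]

Insert each entry of the permutation into P by Schensted row insertion, recording in Q the position of each new cell.

Insert 5: appended to row 1. P = [[5]].
Insert 3: 3 bumps 5 from row 1; 5 starts row 2. P = [[3], [5]].
Insert 1: 1 bumps 3 from row 1; 3 bumps 5 from row 2; 5 starts row 3. P = [[1], [3], [5]].
Insert 2: appended to row 1. P = [[1, 2], [3], [5]].
Insert 4: appended to row 1. P = [[1, 2, 4], [3], [5]].

So P = [[1, 2, 4], [3], [5]], Q = [[1, 4, 5], [2], [3]].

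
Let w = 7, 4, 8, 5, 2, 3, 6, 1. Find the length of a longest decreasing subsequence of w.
4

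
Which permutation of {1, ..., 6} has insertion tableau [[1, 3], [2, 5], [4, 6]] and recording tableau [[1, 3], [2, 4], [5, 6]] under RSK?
Reverse the RSK construction: for i from n down to 1, find the cell of Q containing i, remove the entry at that cell from P, and reverse-bump it up through P; the value ejected from row 1 is w(i).

Step i=6: Q has 6 at row 3, column 2; remove 6 from row 3 of P and reverse-bump: 6 enters row 2 and ejects 5; 5 enters row 1 and ejects 3. So w(6) = 3. P is now [[1, 5], [2, 6], [4]].
Step i=5: Q has 5 at row 3, column 1; remove 4 from row 3 of P and reverse-bump: 4 enters row 2 and ejects 2; 2 enters row 1 and ejects 1. So w(5) = 1. P is now [[2, 5], [4, 6]].
Step i=4: Q has 4 at row 2, column 2; remove 6 from row 2 of P and reverse-bump: 6 enters row 1 and ejects 5. So w(4) = 5. P is now [[2, 6], [4]].
Step i=3: Q has 3 at row 1, column 2; remove that cell from P, ejecting 6. So w(3) = 6. P is now [[2], [4]].
Step i=2: Q has 2 at row 2, column 1; remove 4 from row 2 of P and reverse-bump: 4 enters row 1 and ejects 2. So w(2) = 2. P is now [[4]].
Step i=1: Q has 1 at row 1, column 1; remove that cell from P, ejecting 4. So w(1) = 4. P is now [].

So w = 4 2 6 5 1 3.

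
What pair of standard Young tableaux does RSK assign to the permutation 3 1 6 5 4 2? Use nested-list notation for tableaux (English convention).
Insert each entry of the permutation into P by Schensted row insertion, recording in Q the position of each new cell.

Insert 3: appended to row 1. P = [[3]].
Insert 1: 1 bumps 3 from row 1; 3 starts row 2. P = [[1], [3]].
Insert 6: appended to row 1. P = [[1, 6], [3]].
Insert 5: 5 bumps 6 from row 1; 6 appends to row 2. P = [[1, 5], [3, 6]].
Insert 4: 4 bumps 5 from row 1; 5 bumps 6 from row 2; 6 starts row 3. P = [[1, 4], [3, 5], [6]].
Insert 2: 2 bumps 4 from row 1; 4 bumps 5 from row 2; 5 bumps 6 from row 3; 6 starts row 4. P = [[1, 2], [3, 4], [5], [6]].

So P = [[1, 2], [3, 4], [5], [6]], Q = [[1, 3], [2, 4], [5], [6]].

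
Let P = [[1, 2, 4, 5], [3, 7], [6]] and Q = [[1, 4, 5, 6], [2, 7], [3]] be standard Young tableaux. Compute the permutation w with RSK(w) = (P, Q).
6 3 1 2 4 7 5

Reverse the RSK construction: for i from n down to 1, find the cell of Q containing i, remove the entry at that cell from P, and reverse-bump it up through P; the value ejected from row 1 is w(i).

Step i=7: Q has 7 at row 2, column 2; remove 7 from row 2 of P and reverse-bump: 7 enters row 1 and ejects 5. So w(7) = 5. P is now [[1, 2, 4, 7], [3], [6]].
Step i=6: Q has 6 at row 1, column 4; remove that cell from P, ejecting 7. So w(6) = 7. P is now [[1, 2, 4], [3], [6]].
Step i=5: Q has 5 at row 1, column 3; remove that cell from P, ejecting 4. So w(5) = 4. P is now [[1, 2], [3], [6]].
Step i=4: Q has 4 at row 1, column 2; remove that cell from P, ejecting 2. So w(4) = 2. P is now [[1], [3], [6]].
Step i=3: Q has 3 at row 3, column 1; remove 6 from row 3 of P and reverse-bump: 6 enters row 2 and ejects 3; 3 enters row 1 and ejects 1. So w(3) = 1. P is now [[3], [6]].
Step i=2: Q has 2 at row 2, column 1; remove 6 from row 2 of P and reverse-bump: 6 enters row 1 and ejects 3. So w(2) = 3. P is now [[6]].
Step i=1: Q has 1 at row 1, column 1; remove that cell from P, ejecting 6. So w(1) = 6. P is now [].

So w = 6 3 1 2 4 7 5.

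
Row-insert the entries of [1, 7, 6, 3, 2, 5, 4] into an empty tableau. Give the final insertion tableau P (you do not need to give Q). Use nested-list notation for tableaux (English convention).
After inserting 1: P = [[1]].
After inserting 7: P = [[1, 7]].
After inserting 6: P = [[1, 6], [7]].
After inserting 3: P = [[1, 3], [6], [7]].
After inserting 2: P = [[1, 2], [3], [6], [7]].
After inserting 5: P = [[1, 2, 5], [3], [6], [7]].
After inserting 4: P = [[1, 2, 4], [3, 5], [6], [7]].

So P = [[1, 2, 4], [3, 5], [6], [7]].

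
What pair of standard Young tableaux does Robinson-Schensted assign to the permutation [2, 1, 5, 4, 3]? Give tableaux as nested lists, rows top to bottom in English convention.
Insert each entry of the permutation into P by Schensted row insertion, recording in Q the position of each new cell.

Insert 2: appended to row 1. P = [[2]], Q = [[1]].
Insert 1: 1 bumps 2 from row 1; 2 starts row 2. P = [[1], [2]], Q = [[1], [2]].
Insert 5: appended to row 1. P = [[1, 5], [2]], Q = [[1, 3], [2]].
Insert 4: 4 bumps 5 from row 1; 5 appends to row 2. P = [[1, 4], [2, 5]], Q = [[1, 3], [2, 4]].
Insert 3: 3 bumps 4 from row 1; 4 bumps 5 from row 2; 5 starts row 3. P = [[1, 3], [2, 4], [5]], Q = [[1, 3], [2, 4], [5]].

So P = [[1, 3], [2, 4], [5]], Q = [[1, 3], [2, 4], [5]].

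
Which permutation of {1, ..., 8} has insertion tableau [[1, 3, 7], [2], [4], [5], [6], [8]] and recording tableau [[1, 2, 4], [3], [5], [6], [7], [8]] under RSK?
Reverse the RSK construction: for i from n down to 1, find the cell of Q containing i, remove the entry at that cell from P, and reverse-bump it up through P; the value ejected from row 1 is w(i).

Step i=8: Q has 8 at row 6, column 1; remove 8 from row 6 of P and reverse-bump: 8 enters row 5 and ejects 6; 6 enters row 4 and ejects 5; 5 enters row 3 and ejects 4; 4 enters row 2 and ejects 2; 2 enters row 1 and ejects 1. So w(8) = 1. P is now [[2, 3, 7], [4], [5], [6], [8]].
Step i=7: Q has 7 at row 5, column 1; remove 8 from row 5 of P and reverse-bump: 8 enters row 4 and ejects 6; 6 enters row 3 and ejects 5; 5 enters row 2 and ejects 4; 4 enters row 1 and ejects 3. So w(7) = 3. P is now [[2, 4, 7], [5], [6], [8]].
Step i=6: Q has 6 at row 4, column 1; remove 8 from row 4 of P and reverse-bump: 8 enters row 3 and ejects 6; 6 enters row 2 and ejects 5; 5 enters row 1 and ejects 4. So w(6) = 4. P is now [[2, 5, 7], [6], [8]].
Step i=5: Q has 5 at row 3, column 1; remove 8 from row 3 of P and reverse-bump: 8 enters row 2 and ejects 6; 6 enters row 1 and ejects 5. So w(5) = 5. P is now [[2, 6, 7], [8]].
Step i=4: Q has 4 at row 1, column 3; remove that cell from P, ejecting 7. So w(4) = 7. P is now [[2, 6], [8]].
Step i=3: Q has 3 at row 2, column 1; remove 8 from row 2 of P and reverse-bump: 8 enters row 1 and ejects 6. So w(3) = 6. P is now [[2, 8]].
Step i=2: Q has 2 at row 1, column 2; remove that cell from P, ejecting 8. So w(2) = 8. P is now [[2]].
Step i=1: Q has 1 at row 1, column 1; remove that cell from P, ejecting 2. So w(1) = 2. P is now [].

So w = 2 8 6 7 5 4 3 1.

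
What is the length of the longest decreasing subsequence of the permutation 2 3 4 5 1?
2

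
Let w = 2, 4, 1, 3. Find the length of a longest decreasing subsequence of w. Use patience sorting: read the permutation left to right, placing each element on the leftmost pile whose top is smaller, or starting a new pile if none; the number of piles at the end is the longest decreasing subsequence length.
2

2: new pile. tops = [2]
4: onto pile 1 (replacing 2). tops = [4]
1: new pile. tops = [4, 1]
3: onto pile 2 (replacing 1). tops = [4, 3]

2 piles, so the longest decreasing subsequence has length 2.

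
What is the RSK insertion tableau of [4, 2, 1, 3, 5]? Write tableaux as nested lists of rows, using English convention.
Insert 4: appended to row 1. P = [[4]].
Insert 2: 2 bumps 4 from row 1; 4 starts row 2. P = [[2], [4]].
Insert 1: 1 bumps 2 from row 1; 2 bumps 4 from row 2; 4 starts row 3. P = [[1], [2], [4]].
Insert 3: appended to row 1. P = [[1, 3], [2], [4]].
Insert 5: appended to row 1. P = [[1, 3, 5], [2], [4]].

So P = [[1, 3, 5], [2], [4]].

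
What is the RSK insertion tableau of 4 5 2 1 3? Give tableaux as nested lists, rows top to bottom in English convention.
P = [[1, 3], [2, 5], [4]]

Insert 4: appended to row 1. P = [[4]].
Insert 5: appended to row 1. P = [[4, 5]].
Insert 2: 2 bumps 4 from row 1; 4 starts row 2. P = [[2, 5], [4]].
Insert 1: 1 bumps 2 from row 1; 2 bumps 4 from row 2; 4 starts row 3. P = [[1, 5], [2], [4]].
Insert 3: 3 bumps 5 from row 1; 5 appends to row 2. P = [[1, 3], [2, 5], [4]].

So P = [[1, 3], [2, 5], [4]].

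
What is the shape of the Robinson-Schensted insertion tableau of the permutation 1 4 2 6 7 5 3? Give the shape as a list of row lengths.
Row-insert each entry into an empty tableau.

After inserting 1: P = [[1]].
After inserting 4: P = [[1, 4]].
After inserting 2: P = [[1, 2], [4]].
After inserting 6: P = [[1, 2, 6], [4]].
After inserting 7: P = [[1, 2, 6, 7], [4]].
After inserting 5: P = [[1, 2, 5, 7], [4, 6]].
After inserting 3: P = [[1, 2, 3, 7], [4, 5], [6]].

The final insertion tableau P = [[1, 2, 3, 7], [4, 5], [6]] has shape [4, 2, 1].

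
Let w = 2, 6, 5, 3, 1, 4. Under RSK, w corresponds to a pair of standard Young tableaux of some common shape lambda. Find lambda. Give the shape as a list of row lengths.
Row-insert each entry into an empty tableau.

After inserting 2: P = [[2]].
After inserting 6: P = [[2, 6]].
After inserting 5: P = [[2, 5], [6]].
After inserting 3: P = [[2, 3], [5], [6]].
After inserting 1: P = [[1, 3], [2], [5], [6]].
After inserting 4: P = [[1, 3, 4], [2], [5], [6]].

The final insertion tableau P = [[1, 3, 4], [2], [5], [6]] has shape [3, 1, 1, 1].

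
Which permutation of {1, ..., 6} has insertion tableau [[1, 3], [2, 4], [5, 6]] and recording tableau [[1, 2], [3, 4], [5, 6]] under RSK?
Reverse the RSK construction: for i from n down to 1, find the cell of Q containing i, remove the entry at that cell from P, and reverse-bump it up through P; the value ejected from row 1 is w(i).

Step i=6: Q has 6 at row 3, column 2; remove 6 from row 3 of P and reverse-bump: 6 enters row 2 and ejects 4; 4 enters row 1 and ejects 3. So w(6) = 3. P is now [[1, 4], [2, 6], [5]].
Step i=5: Q has 5 at row 3, column 1; remove 5 from row 3 of P and reverse-bump: 5 enters row 2 and ejects 2; 2 enters row 1 and ejects 1. So w(5) = 1. P is now [[2, 4], [5, 6]].
Step i=4: Q has 4 at row 2, column 2; remove 6 from row 2 of P and reverse-bump: 6 enters row 1 and ejects 4. So w(4) = 4. P is now [[2, 6], [5]].
Step i=3: Q has 3 at row 2, column 1; remove 5 from row 2 of P and reverse-bump: 5 enters row 1 and ejects 2. So w(3) = 2. P is now [[5, 6]].
Step i=2: Q has 2 at row 1, column 2; remove that cell from P, ejecting 6. So w(2) = 6. P is now [[5]].
Step i=1: Q has 1 at row 1, column 1; remove that cell from P, ejecting 5. So w(1) = 5. P is now [].

So w = 5 6 2 4 1 3.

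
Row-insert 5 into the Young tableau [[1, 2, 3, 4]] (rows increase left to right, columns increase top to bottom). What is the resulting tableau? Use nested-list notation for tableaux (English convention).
5 is larger than every entry of row 1, so it is appended to row 1. The new tableau is [[1, 2, 3, 4, 5]].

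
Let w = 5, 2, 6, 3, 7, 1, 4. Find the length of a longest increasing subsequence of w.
3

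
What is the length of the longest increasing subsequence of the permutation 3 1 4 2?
2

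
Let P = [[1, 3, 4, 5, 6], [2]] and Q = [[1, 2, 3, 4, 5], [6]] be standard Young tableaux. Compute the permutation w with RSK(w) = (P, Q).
Reverse the RSK construction: for i from n down to 1, find the cell of Q containing i, remove the entry at that cell from P, and reverse-bump it up through P; the value ejected from row 1 is w(i).

Step i=6: Q has 6 at row 2, column 1; remove 2 from row 2 of P and reverse-bump: 2 enters row 1 and ejects 1. So w(6) = 1. P is now [[2, 3, 4, 5, 6]].
Step i=5: Q has 5 at row 1, column 5; remove that cell from P, ejecting 6. So w(5) = 6. P is now [[2, 3, 4, 5]].
Step i=4: Q has 4 at row 1, column 4; remove that cell from P, ejecting 5. So w(4) = 5. P is now [[2, 3, 4]].
Step i=3: Q has 3 at row 1, column 3; remove that cell from P, ejecting 4. So w(3) = 4. P is now [[2, 3]].
Step i=2: Q has 2 at row 1, column 2; remove that cell from P, ejecting 3. So w(2) = 3. P is now [[2]].
Step i=1: Q has 1 at row 1, column 1; remove that cell from P, ejecting 2. So w(1) = 2. P is now [].

So w = 2 3 4 5 6 1.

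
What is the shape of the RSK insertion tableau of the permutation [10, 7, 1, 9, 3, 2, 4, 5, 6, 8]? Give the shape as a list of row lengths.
RSK row insertion gives P = [[1, 2, 4, 5, 6, 8], [3, 9], [7], [10]], which has shape [6, 2, 1, 1].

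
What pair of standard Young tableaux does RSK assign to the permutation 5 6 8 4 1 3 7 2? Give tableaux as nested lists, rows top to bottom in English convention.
Insert each entry of the permutation into P by Schensted row insertion, recording in Q the position of each new cell.

Insert 5: appended to row 1. P = [[5]].
Insert 6: appended to row 1. P = [[5, 6]].
Insert 8: appended to row 1. P = [[5, 6, 8]].
Insert 4: 4 bumps 5 from row 1; 5 starts row 2. P = [[4, 6, 8], [5]].
Insert 1: 1 bumps 4 from row 1; 4 bumps 5 from row 2; 5 starts row 3. P = [[1, 6, 8], [4], [5]].
Insert 3: 3 bumps 6 from row 1; 6 appends to row 2. P = [[1, 3, 8], [4, 6], [5]].
Insert 7: 7 bumps 8 from row 1; 8 appends to row 2. P = [[1, 3, 7], [4, 6, 8], [5]].
Insert 2: 2 bumps 3 from row 1; 3 bumps 4 from row 2; 4 bumps 5 from row 3; 5 starts row 4. P = [[1, 2, 7], [3, 6, 8], [4], [5]].

So P = [[1, 2, 7], [3, 6, 8], [4], [5]], Q = [[1, 2, 3], [4, 6, 7], [5], [8]].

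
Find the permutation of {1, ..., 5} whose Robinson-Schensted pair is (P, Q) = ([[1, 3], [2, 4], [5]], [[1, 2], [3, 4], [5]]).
Reverse the RSK construction: for i from n down to 1, find the cell of Q containing i, remove the entry at that cell from P, and reverse-bump it up through P; the value ejected from row 1 is w(i).

Step i=5: Q has 5 at row 3, column 1; remove 5 from row 3 of P and reverse-bump: 5 enters row 2 and ejects 4; 4 enters row 1 and ejects 3. So w(5) = 3. P is now [[1, 4], [2, 5]].
Step i=4: Q has 4 at row 2, column 2; remove 5 from row 2 of P and reverse-bump: 5 enters row 1 and ejects 4. So w(4) = 4. P is now [[1, 5], [2]].
Step i=3: Q has 3 at row 2, column 1; remove 2 from row 2 of P and reverse-bump: 2 enters row 1 and ejects 1. So w(3) = 1. P is now [[2, 5]].
Step i=2: Q has 2 at row 1, column 2; remove that cell from P, ejecting 5. So w(2) = 5. P is now [[2]].
Step i=1: Q has 1 at row 1, column 1; remove that cell from P, ejecting 2. So w(1) = 2. P is now [].

So w = 2 5 1 4 3.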